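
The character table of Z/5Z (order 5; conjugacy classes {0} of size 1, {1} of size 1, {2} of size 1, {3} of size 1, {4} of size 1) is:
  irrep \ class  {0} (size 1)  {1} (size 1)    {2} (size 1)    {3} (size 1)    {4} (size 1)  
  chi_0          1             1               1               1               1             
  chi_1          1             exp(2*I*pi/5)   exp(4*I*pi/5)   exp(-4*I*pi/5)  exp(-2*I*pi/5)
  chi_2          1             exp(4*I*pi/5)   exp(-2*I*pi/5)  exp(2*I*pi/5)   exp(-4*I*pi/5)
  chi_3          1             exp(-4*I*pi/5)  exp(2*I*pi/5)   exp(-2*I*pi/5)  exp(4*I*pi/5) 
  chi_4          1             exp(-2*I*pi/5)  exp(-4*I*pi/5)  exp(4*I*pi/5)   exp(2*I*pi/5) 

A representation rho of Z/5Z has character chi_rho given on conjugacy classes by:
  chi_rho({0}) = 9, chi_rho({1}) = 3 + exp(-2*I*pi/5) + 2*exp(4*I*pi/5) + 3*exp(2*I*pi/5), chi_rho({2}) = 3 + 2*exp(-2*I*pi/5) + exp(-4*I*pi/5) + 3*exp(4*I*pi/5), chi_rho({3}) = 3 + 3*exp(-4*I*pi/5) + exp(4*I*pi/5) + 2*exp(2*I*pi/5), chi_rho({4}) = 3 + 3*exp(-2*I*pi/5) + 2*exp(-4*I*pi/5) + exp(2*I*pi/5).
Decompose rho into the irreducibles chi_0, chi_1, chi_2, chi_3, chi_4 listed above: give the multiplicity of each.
Multiplicities: chi_0: 3, chi_1: 3, chi_2: 2, chi_3: 0, chi_4: 1.

Reasoning: Use <chi_rho, chi> = (1/|G|) sum_C |C| * chi_rho(C) * conj(chi(C)) with |G| = 5 for each irreducible chi in the table:
  <chi_rho, chi_0> = (1/5)[1*(9)*conj(1) + 1*(3 + exp(-2*I*pi/5) + 2*exp(4*I*pi/5) + 3*exp(2*I*pi/5))*conj(1) + 1*(3 + 2*exp(-2*I*pi/5) + exp(-4*I*pi/5) + 3*exp(4*I*pi/5))*conj(1) + 1*(3 + 3*exp(-4*I*pi/5) + exp(4*I*pi/5) + 2*exp(2*I*pi/5))*conj(1) + 1*(3 + 3*exp(-2*I*pi/5) + 2*exp(-4*I*pi/5) + exp(2*I*pi/5))*conj(1)]
      = (1/5)[(9) + (3 + exp(-2*I*pi/5) + 2*exp(4*I*pi/5) + 3*exp(2*I*pi/5)) + (3 + 2*exp(-2*I*pi/5) + exp(-4*I*pi/5) + 3*exp(4*I*pi/5)) + (3 + 3*exp(-4*I*pi/5) + exp(4*I*pi/5) + 2*exp(2*I*pi/5)) + (3 + 3*exp(-2*I*pi/5) + 2*exp(-4*I*pi/5) + exp(2*I*pi/5))] = 15/5 = 3
  <chi_rho, chi_1> = (1/5)[1*(9)*conj(1) + 1*(3 + exp(-2*I*pi/5) + 2*exp(4*I*pi/5) + 3*exp(2*I*pi/5))*conj(exp(2*I*pi/5)) + 1*(3 + 2*exp(-2*I*pi/5) + exp(-4*I*pi/5) + 3*exp(4*I*pi/5))*conj(exp(4*I*pi/5)) + 1*(3 + 3*exp(-4*I*pi/5) + exp(4*I*pi/5) + 2*exp(2*I*pi/5))*conj(exp(-4*I*pi/5)) + 1*(3 + 3*exp(-2*I*pi/5) + 2*exp(-4*I*pi/5) + exp(2*I*pi/5))*conj(exp(-2*I*pi/5))]
      = (1/5)[(9) + (3 + 3*exp(-2*I*pi/5) + exp(-4*I*pi/5) + 2*exp(2*I*pi/5)) + (3 + 3*exp(-4*I*pi/5) + exp(2*I*pi/5) + 2*exp(4*I*pi/5)) + (3 + 2*exp(-4*I*pi/5) + exp(-2*I*pi/5) + 3*exp(4*I*pi/5)) + (3 + 2*exp(-2*I*pi/5) + exp(4*I*pi/5) + 3*exp(2*I*pi/5))] = 15/5 = 3
  <chi_rho, chi_2> = (1/5)[1*(9)*conj(1) + 1*(3 + exp(-2*I*pi/5) + 2*exp(4*I*pi/5) + 3*exp(2*I*pi/5))*conj(exp(4*I*pi/5)) + 1*(3 + 2*exp(-2*I*pi/5) + exp(-4*I*pi/5) + 3*exp(4*I*pi/5))*conj(exp(-2*I*pi/5)) + 1*(3 + 3*exp(-4*I*pi/5) + exp(4*I*pi/5) + 2*exp(2*I*pi/5))*conj(exp(2*I*pi/5)) + 1*(3 + 3*exp(-2*I*pi/5) + 2*exp(-4*I*pi/5) + exp(2*I*pi/5))*conj(exp(-4*I*pi/5))]
      = (1/5)[(9) + (2 + 3*exp(-2*I*pi/5) + 3*exp(-4*I*pi/5) + exp(4*I*pi/5)) + (2 + 3*exp(-4*I*pi/5) + exp(-2*I*pi/5) + 3*exp(2*I*pi/5)) + (2 + 3*exp(-2*I*pi/5) + exp(2*I*pi/5) + 3*exp(4*I*pi/5)) + (2 + exp(-4*I*pi/5) + 3*exp(4*I*pi/5) + 3*exp(2*I*pi/5))] = 10/5 = 2
  <chi_rho, chi_3> = (1/5)[1*(9)*conj(1) + 1*(3 + exp(-2*I*pi/5) + 2*exp(4*I*pi/5) + 3*exp(2*I*pi/5))*conj(exp(-4*I*pi/5)) + 1*(3 + 2*exp(-2*I*pi/5) + exp(-4*I*pi/5) + 3*exp(4*I*pi/5))*conj(exp(2*I*pi/5)) + 1*(3 + 3*exp(-4*I*pi/5) + exp(4*I*pi/5) + 2*exp(2*I*pi/5))*conj(exp(-2*I*pi/5)) + 1*(3 + 3*exp(-2*I*pi/5) + 2*exp(-4*I*pi/5) + exp(2*I*pi/5))*conj(exp(4*I*pi/5))]
      = (1/5)[(9) + (2*exp(-2*I*pi/5) + 3*exp(-4*I*pi/5) + exp(2*I*pi/5) + 3*exp(4*I*pi/5)) + (3*exp(-2*I*pi/5) + 2*exp(-4*I*pi/5) + exp(4*I*pi/5) + 3*exp(2*I*pi/5)) + (3*exp(-2*I*pi/5) + exp(-4*I*pi/5) + 2*exp(4*I*pi/5) + 3*exp(2*I*pi/5)) + (3*exp(-4*I*pi/5) + exp(-2*I*pi/5) + 3*exp(4*I*pi/5) + 2*exp(2*I*pi/5))] = 0/5 = 0
  <chi_rho, chi_4> = (1/5)[1*(9)*conj(1) + 1*(3 + exp(-2*I*pi/5) + 2*exp(4*I*pi/5) + 3*exp(2*I*pi/5))*conj(exp(-2*I*pi/5)) + 1*(3 + 2*exp(-2*I*pi/5) + exp(-4*I*pi/5) + 3*exp(4*I*pi/5))*conj(exp(-4*I*pi/5)) + 1*(3 + 3*exp(-4*I*pi/5) + exp(4*I*pi/5) + 2*exp(2*I*pi/5))*conj(exp(4*I*pi/5)) + 1*(3 + 3*exp(-2*I*pi/5) + 2*exp(-4*I*pi/5) + exp(2*I*pi/5))*conj(exp(2*I*pi/5))]
      = (1/5)[(9) + (1 + 2*exp(-4*I*pi/5) + 3*exp(4*I*pi/5) + 3*exp(2*I*pi/5)) + (1 + 3*exp(-2*I*pi/5) + 3*exp(4*I*pi/5) + 2*exp(2*I*pi/5)) + (1 + 2*exp(-2*I*pi/5) + 3*exp(-4*I*pi/5) + 3*exp(2*I*pi/5)) + (1 + 3*exp(-2*I*pi/5) + 3*exp(-4*I*pi/5) + 2*exp(4*I*pi/5))] = 5/5 = 1
(Exp terms are combined using exp(i*s)*conj(exp(i*t)) = exp(i*(s-t)), and sums of them are collapsed using the identity that for every m > 1 the m distinct m-th roots of unity sum to 0, e.g. 1 + exp(2*I*pi/3) + exp(-2*I*pi/3) = 0.)
Dimension check: dim(rho) = sum (mult * dim) = 3*1 + 3*1 + 2*1 + 0*1 + 1*1 = 9 = chi_rho(e) = 9.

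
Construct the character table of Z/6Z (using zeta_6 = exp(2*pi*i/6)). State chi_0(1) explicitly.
Character table of Z/6Z (irreps indexed chi_0,...,chi_5 with chi_k(m) = zeta_6^(k*m), zeta_6 = exp(2*pi*i/6)):
  irrep \ class  {0} (size 1)  {1} (size 1)    {2} (size 1)    {3} (size 1)  {4} (size 1)    {5} (size 1)  
  chi_0          1             1               1               1             1               1             
  chi_1          1             exp(I*pi/3)     exp(2*I*pi/3)   -1            exp(-2*I*pi/3)  exp(-I*pi/3)  
  chi_2          1             exp(2*I*pi/3)   exp(-2*I*pi/3)  1             exp(2*I*pi/3)   exp(-2*I*pi/3)
  chi_3          1             -1              1               -1            1               -1            
  chi_4          1             exp(-2*I*pi/3)  exp(2*I*pi/3)   1             exp(-2*I*pi/3)  exp(2*I*pi/3) 
  chi_5          1             exp(-I*pi/3)    exp(-2*I*pi/3)  -1            exp(2*I*pi/3)   exp(I*pi/3)   

Spot check: chi_0(1) = zeta_6^(0*1) = zeta_6^0 = 1.

Solution. Z/6Z is abelian, so all 6 irreducible complex representations are 1-dimensional. They are given by chi_k(m) = zeta_6^(k*m) for k = 0,...,5. Row orthogonality: sum_m chi_k(m) conj(chi_l(m)) = 6 * [k = l].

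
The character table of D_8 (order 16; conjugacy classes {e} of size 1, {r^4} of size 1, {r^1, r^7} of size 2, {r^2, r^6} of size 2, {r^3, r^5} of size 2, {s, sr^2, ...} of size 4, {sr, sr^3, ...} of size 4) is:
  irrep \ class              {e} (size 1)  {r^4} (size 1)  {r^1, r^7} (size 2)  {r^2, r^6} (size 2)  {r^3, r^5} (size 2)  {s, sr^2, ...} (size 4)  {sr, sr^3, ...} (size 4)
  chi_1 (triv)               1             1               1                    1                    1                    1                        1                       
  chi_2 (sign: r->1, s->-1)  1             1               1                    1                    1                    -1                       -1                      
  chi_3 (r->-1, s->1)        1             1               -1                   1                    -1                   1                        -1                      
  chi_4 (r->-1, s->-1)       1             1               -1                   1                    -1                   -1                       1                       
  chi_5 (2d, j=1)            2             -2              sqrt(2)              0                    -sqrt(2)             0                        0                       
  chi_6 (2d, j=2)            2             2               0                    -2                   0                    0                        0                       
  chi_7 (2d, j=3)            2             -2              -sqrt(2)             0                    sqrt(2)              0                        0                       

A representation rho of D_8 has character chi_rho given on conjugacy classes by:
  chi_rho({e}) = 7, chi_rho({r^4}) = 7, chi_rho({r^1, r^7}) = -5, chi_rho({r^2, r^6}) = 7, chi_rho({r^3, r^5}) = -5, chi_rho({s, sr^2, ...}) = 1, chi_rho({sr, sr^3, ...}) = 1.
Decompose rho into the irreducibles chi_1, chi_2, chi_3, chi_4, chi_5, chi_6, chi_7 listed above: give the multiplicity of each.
Multiplicities: chi_1: 1, chi_2: 0, chi_3: 3, chi_4: 3, chi_5: 0, chi_6: 0, chi_7: 0.

Working: Use <chi_rho, chi> = (1/|G|) sum_C |C| * chi_rho(C) * conj(chi(C)) with |G| = 16 for each irreducible chi in the table:
  <chi_rho, chi_1> = (1/16)[1*(7)*conj(1) + 1*(7)*conj(1) + 2*(-5)*conj(1) + 2*(7)*conj(1) + 2*(-5)*conj(1) + 4*(1)*conj(1) + 4*(1)*conj(1)]
      = (1/16)[(7) + (7) + (-10) + (14) + (-10) + (4) + (4)] = 16/16 = 1
  <chi_rho, chi_2> = (1/16)[1*(7)*conj(1) + 1*(7)*conj(1) + 2*(-5)*conj(1) + 2*(7)*conj(1) + 2*(-5)*conj(1) + 4*(1)*conj(-1) + 4*(1)*conj(-1)]
      = (1/16)[(7) + (7) + (-10) + (14) + (-10) + (-4) + (-4)] = 0/16 = 0
  <chi_rho, chi_3> = (1/16)[1*(7)*conj(1) + 1*(7)*conj(1) + 2*(-5)*conj(-1) + 2*(7)*conj(1) + 2*(-5)*conj(-1) + 4*(1)*conj(1) + 4*(1)*conj(-1)]
      = (1/16)[(7) + (7) + (10) + (14) + (10) + (4) + (-4)] = 48/16 = 3
  <chi_rho, chi_4> = (1/16)[1*(7)*conj(1) + 1*(7)*conj(1) + 2*(-5)*conj(-1) + 2*(7)*conj(1) + 2*(-5)*conj(-1) + 4*(1)*conj(-1) + 4*(1)*conj(1)]
      = (1/16)[(7) + (7) + (10) + (14) + (10) + (-4) + (4)] = 48/16 = 3
  <chi_rho, chi_5> = (1/16)[1*(7)*conj(2) + 1*(7)*conj(-2) + 2*(-5)*conj(sqrt(2)) + 2*(7)*conj(0) + 2*(-5)*conj(-sqrt(2)) + 4*(1)*conj(0) + 4*(1)*conj(0)]
      = (1/16)[(14) + (-14) + (-10*sqrt(2)) + (0) + (10*sqrt(2)) + (0) + (0)] = 0/16 = 0
  <chi_rho, chi_6> = (1/16)[1*(7)*conj(2) + 1*(7)*conj(2) + 2*(-5)*conj(0) + 2*(7)*conj(-2) + 2*(-5)*conj(0) + 4*(1)*conj(0) + 4*(1)*conj(0)]
      = (1/16)[(14) + (14) + (0) + (-28) + (0) + (0) + (0)] = 0/16 = 0
  <chi_rho, chi_7> = (1/16)[1*(7)*conj(2) + 1*(7)*conj(-2) + 2*(-5)*conj(-sqrt(2)) + 2*(7)*conj(0) + 2*(-5)*conj(sqrt(2)) + 4*(1)*conj(0) + 4*(1)*conj(0)]
      = (1/16)[(14) + (-14) + (10*sqrt(2)) + (0) + (-10*sqrt(2)) + (0) + (0)] = 0/16 = 0
Dimension check: dim(rho) = sum (mult * dim) = 1*1 + 0*1 + 3*1 + 3*1 + 0*2 + 0*2 + 0*2 = 7 = chi_rho(e) = 7.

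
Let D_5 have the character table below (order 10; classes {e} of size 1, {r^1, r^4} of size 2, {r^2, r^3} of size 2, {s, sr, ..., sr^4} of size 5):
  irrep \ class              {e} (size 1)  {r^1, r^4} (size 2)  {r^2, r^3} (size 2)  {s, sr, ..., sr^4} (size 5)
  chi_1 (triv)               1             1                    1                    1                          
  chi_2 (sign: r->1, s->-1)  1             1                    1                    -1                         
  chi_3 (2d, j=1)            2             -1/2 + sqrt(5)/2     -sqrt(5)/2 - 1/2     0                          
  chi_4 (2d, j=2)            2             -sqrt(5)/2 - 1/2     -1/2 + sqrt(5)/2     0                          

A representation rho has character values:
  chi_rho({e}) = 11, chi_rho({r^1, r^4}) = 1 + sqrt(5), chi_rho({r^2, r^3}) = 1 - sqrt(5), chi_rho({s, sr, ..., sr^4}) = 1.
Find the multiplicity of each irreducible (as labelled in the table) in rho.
Multiplicities: chi_1: 2, chi_2: 1, chi_3: 3, chi_4: 1.

Working: Use <chi_rho, chi> = (1/|G|) sum_C |C| * chi_rho(C) * conj(chi(C)) with |G| = 10 for each irreducible chi in the table:
  <chi_rho, chi_1> = (1/10)[1*(11)*conj(1) + 2*(1 + sqrt(5))*conj(1) + 2*(1 - sqrt(5))*conj(1) + 5*(1)*conj(1)]
      = (1/10)[(11) + (2 + 2*sqrt(5)) + (2 - 2*sqrt(5)) + (5)] = 20/10 = 2
  <chi_rho, chi_2> = (1/10)[1*(11)*conj(1) + 2*(1 + sqrt(5))*conj(1) + 2*(1 - sqrt(5))*conj(1) + 5*(1)*conj(-1)]
      = (1/10)[(11) + (2 + 2*sqrt(5)) + (2 - 2*sqrt(5)) + (-5)] = 10/10 = 1
  <chi_rho, chi_3> = (1/10)[1*(11)*conj(2) + 2*(1 + sqrt(5))*conj(-1/2 + sqrt(5)/2) + 2*(1 - sqrt(5))*conj(-sqrt(5)/2 - 1/2) + 5*(1)*conj(0)]
      = (1/10)[(22) + (4) + (4) + (0)] = 30/10 = 3
  <chi_rho, chi_4> = (1/10)[1*(11)*conj(2) + 2*(1 + sqrt(5))*conj(-sqrt(5)/2 - 1/2) + 2*(1 - sqrt(5))*conj(-1/2 + sqrt(5)/2) + 5*(1)*conj(0)]
      = (1/10)[(22) + (-6 - 2*sqrt(5)) + (-6 + 2*sqrt(5)) + (0)] = 10/10 = 1
Dimension check: dim(rho) = sum (mult * dim) = 2*1 + 1*1 + 3*2 + 1*2 = 11 = chi_rho(e) = 11.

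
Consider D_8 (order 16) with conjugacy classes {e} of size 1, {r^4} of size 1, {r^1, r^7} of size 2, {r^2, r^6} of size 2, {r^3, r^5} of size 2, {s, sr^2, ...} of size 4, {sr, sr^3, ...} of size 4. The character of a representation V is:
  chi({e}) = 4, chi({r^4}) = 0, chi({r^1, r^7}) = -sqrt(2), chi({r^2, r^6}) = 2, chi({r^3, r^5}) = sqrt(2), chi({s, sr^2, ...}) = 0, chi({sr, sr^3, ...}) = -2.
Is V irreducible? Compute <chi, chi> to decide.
Not irreducible (reducible): <chi, chi> = 3 > 1.

Argument: <chi, chi> = (1/|G|) sum_C |C| * |chi(C)|^2 = (1/16)[1*|4|^2 + 1*|0|^2 + 2*|-sqrt(2)|^2 + 2*|2|^2 + 2*|sqrt(2)|^2 + 4*|0|^2 + 4*|-2|^2]
  = (1/16)[(16) + (0) + (4) + (8) + (4) + (0) + (16)] = 48/16 = 3.
A character is irreducible iff <chi, chi> = 1, so this representation is reducible.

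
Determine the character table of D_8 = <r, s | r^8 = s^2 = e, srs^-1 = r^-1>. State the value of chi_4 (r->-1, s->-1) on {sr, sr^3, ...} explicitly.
Conjugacy classes: {e} of size 1, {r^4} of size 1, {r^1, r^7} of size 2, {r^2, r^6} of size 2, {r^3, r^5} of size 2, {s, sr^2, ...} of size 4, {sr, sr^3, ...} of size 4.
Character table:
  irrep \ class              {e} (size 1)  {r^4} (size 1)  {r^1, r^7} (size 2)  {r^2, r^6} (size 2)  {r^3, r^5} (size 2)  {s, sr^2, ...} (size 4)  {sr, sr^3, ...} (size 4)
  chi_1 (triv)               1             1               1                    1                    1                    1                        1                       
  chi_2 (sign: r->1, s->-1)  1             1               1                    1                    1                    -1                       -1                      
  chi_3 (r->-1, s->1)        1             1               -1                   1                    -1                   1                        -1                      
  chi_4 (r->-1, s->-1)       1             1               -1                   1                    -1                   -1                       1                       
  chi_5 (2d, j=1)            2             -2              sqrt(2)              0                    -sqrt(2)             0                        0                       
  chi_6 (2d, j=2)            2             2               0                    -2                   0                    0                        0                       
  chi_7 (2d, j=3)            2             -2              -sqrt(2)             0                    sqrt(2)              0                        0                       

Spot check: chi_4 (r->-1, s->-1) on {sr, sr^3, ...} = 1.

Proof sketch: D_8 has order 2*8 = 16 with 7 conjugacy classes, hence 7 irreducibles. Sum of squared dims 1 + 1 + 1 + 1 + 4 + 4 + 4 = 16 = |G|. Linear characters come from the abelianisation; the 2-dimensional irreps have character r^k -> 2*cos(2*pi*j*k/8), reflections -> 0.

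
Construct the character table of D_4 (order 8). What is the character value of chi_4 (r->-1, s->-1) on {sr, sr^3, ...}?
Conjugacy classes: {e} of size 1, {r^2} of size 1, {r^1, r^3} of size 2, {s, sr^2, ...} of size 2, {sr, sr^3, ...} of size 2.
Character table:
  irrep \ class              {e} (size 1)  {r^2} (size 1)  {r^1, r^3} (size 2)  {s, sr^2, ...} (size 2)  {sr, sr^3, ...} (size 2)
  chi_1 (triv)               1             1               1                    1                        1                       
  chi_2 (sign: r->1, s->-1)  1             1               1                    -1                       -1                      
  chi_3 (r->-1, s->1)        1             1               -1                   1                        -1                      
  chi_4 (r->-1, s->-1)       1             1               -1                   -1                       1                       
  chi_5 (2d, j=1)            2             -2              0                    0                        0                       

Spot check: chi_4 (r->-1, s->-1) on {sr, sr^3, ...} = 1.

Why: D_4 has order 2*4 = 8 with 5 conjugacy classes, hence 5 irreducibles. Sum of squared dims 1 + 1 + 1 + 1 + 4 = 8 = |G|. Linear characters come from the abelianisation; the 2-dimensional irreps have character r^k -> 2*cos(2*pi*j*k/4), reflections -> 0.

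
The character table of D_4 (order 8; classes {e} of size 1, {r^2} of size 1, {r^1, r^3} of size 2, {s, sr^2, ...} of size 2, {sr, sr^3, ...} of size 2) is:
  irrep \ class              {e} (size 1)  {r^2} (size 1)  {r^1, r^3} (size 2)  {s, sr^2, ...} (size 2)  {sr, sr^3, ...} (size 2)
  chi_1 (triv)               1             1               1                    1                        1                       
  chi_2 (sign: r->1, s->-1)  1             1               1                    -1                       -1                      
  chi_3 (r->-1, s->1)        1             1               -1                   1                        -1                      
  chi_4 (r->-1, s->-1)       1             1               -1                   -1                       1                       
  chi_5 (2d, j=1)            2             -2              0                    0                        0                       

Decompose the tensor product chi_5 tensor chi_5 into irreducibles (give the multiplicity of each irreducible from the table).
chi_5 tensor chi_5 = chi_1 + chi_2 + chi_3 + chi_4 (all other irreducibles have multiplicity 0).

Argument: The character of a tensor product is the pointwise product (chi_5 * chi_5)(C) = chi_5(C) * chi_5(C):
  {e}: (2)*(2), {r^2}: (-2)*(-2), {r^1, r^3}: (0)*(0), {s, sr^2, ...}: (0)*(0), {sr, sr^3, ...}: (0)*(0)
so (chi_5 * chi_5) takes values
  {e} -> 4, {r^2} -> 4, {r^1, r^3} -> 0, {s, sr^2, ...} -> 0, {sr, sr^3, ...} -> 0.
Now take the inner product of this character with each irreducible chi from the table, <chi_5*chi_5, chi> = (1/8) sum_C |C| (chi_5*chi_5)(C) conj(chi(C)):
  <chi_5*chi_5, chi_1> = (1/8)[1*(4)*conj(1) + 1*(4)*conj(1) + 2*(0)*conj(1) + 2*(0)*conj(1) + 2*(0)*conj(1)]
      = (1/8)[(4) + (4) + (0) + (0) + (0)] = 8/8 = 1
  <chi_5*chi_5, chi_2> = (1/8)[1*(4)*conj(1) + 1*(4)*conj(1) + 2*(0)*conj(1) + 2*(0)*conj(-1) + 2*(0)*conj(-1)]
      = (1/8)[(4) + (4) + (0) + (0) + (0)] = 8/8 = 1
  <chi_5*chi_5, chi_3> = (1/8)[1*(4)*conj(1) + 1*(4)*conj(1) + 2*(0)*conj(-1) + 2*(0)*conj(1) + 2*(0)*conj(-1)]
      = (1/8)[(4) + (4) + (0) + (0) + (0)] = 8/8 = 1
  <chi_5*chi_5, chi_4> = (1/8)[1*(4)*conj(1) + 1*(4)*conj(1) + 2*(0)*conj(-1) + 2*(0)*conj(-1) + 2*(0)*conj(1)]
      = (1/8)[(4) + (4) + (0) + (0) + (0)] = 8/8 = 1
  <chi_5*chi_5, chi_5> = (1/8)[1*(4)*conj(2) + 1*(4)*conj(-2) + 2*(0)*conj(0) + 2*(0)*conj(0) + 2*(0)*conj(0)]
      = (1/8)[(8) + (-8) + (0) + (0) + (0)] = 0/8 = 0
Hence the multiplicities are chi_1: 1, chi_2: 1, chi_3: 1, chi_4: 1. Dimension check: dim(chi_5)*dim(chi_5) = 2*2 = 4 and sum (mult * dim) = 1*1 + 1*1 + 1*1 + 1*1 = 4.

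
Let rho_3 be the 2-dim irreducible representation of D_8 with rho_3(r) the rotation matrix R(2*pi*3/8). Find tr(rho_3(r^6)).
chi_{rho_3}(r^6) = 2*cos(2*pi*3*6/8) = 0

Derivation: rho_3(r^6) is rotation by angle 2*pi*3*6/8, whose trace is 2*cos(2*pi*3*6/8) = 0.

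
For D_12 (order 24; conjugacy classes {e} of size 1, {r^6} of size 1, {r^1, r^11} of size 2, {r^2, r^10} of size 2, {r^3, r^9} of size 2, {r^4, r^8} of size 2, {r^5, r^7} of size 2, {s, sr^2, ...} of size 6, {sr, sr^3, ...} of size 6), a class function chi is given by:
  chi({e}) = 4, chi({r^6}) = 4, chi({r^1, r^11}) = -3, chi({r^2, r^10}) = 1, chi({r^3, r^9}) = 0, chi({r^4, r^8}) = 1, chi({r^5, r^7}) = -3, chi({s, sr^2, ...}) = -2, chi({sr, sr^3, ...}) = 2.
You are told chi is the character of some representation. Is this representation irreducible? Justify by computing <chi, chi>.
Not irreducible (reducible): <chi, chi> = 5 > 1.

Explanation: <chi, chi> = (1/|G|) sum_C |C| * |chi(C)|^2 = (1/24)[1*|4|^2 + 1*|4|^2 + 2*|-3|^2 + 2*|1|^2 + 2*|0|^2 + 2*|1|^2 + 2*|-3|^2 + 6*|-2|^2 + 6*|2|^2]
  = (1/24)[(16) + (16) + (18) + (2) + (0) + (2) + (18) + (24) + (24)] = 120/24 = 5.
A character is irreducible iff <chi, chi> = 1, so this representation is reducible.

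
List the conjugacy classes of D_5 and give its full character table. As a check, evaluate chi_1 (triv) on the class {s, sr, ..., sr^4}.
Conjugacy classes: {e} of size 1, {r^1, r^4} of size 2, {r^2, r^3} of size 2, {s, sr, ..., sr^4} of size 5.
Character table:
  irrep \ class              {e} (size 1)  {r^1, r^4} (size 2)  {r^2, r^3} (size 2)  {s, sr, ..., sr^4} (size 5)
  chi_1 (triv)               1             1                    1                    1                          
  chi_2 (sign: r->1, s->-1)  1             1                    1                    -1                         
  chi_3 (2d, j=1)            2             -1/2 + sqrt(5)/2     -sqrt(5)/2 - 1/2     0                          
  chi_4 (2d, j=2)            2             -sqrt(5)/2 - 1/2     -1/2 + sqrt(5)/2     0                          

Spot check: chi_1 (triv) on {s, sr, ..., sr^4} = 1.

Derivation: D_5 has order 2*5 = 10 with 4 conjugacy classes, hence 4 irreducibles. Sum of squared dims 1 + 1 + 4 + 4 = 10 = |G|. Linear characters come from the abelianisation; the 2-dimensional irreps have character r^k -> 2*cos(2*pi*j*k/5), reflections -> 0.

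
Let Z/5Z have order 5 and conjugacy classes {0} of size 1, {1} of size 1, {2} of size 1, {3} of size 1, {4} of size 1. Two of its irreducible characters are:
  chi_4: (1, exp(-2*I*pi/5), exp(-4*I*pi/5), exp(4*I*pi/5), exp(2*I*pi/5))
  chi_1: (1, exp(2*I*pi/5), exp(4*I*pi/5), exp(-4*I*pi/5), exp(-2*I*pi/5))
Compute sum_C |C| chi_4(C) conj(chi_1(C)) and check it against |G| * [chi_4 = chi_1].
Sum = 0; so <chi_4, chi_1> = 0 (distinct irreducibles are orthogonal).

Argument: Compute term by term over conjugacy classes (|C| * chi_4(C) * conj(chi_1(C))):
  1*(1)*conj(1) + 1*(exp(-2*I*pi/5))*conj(exp(2*I*pi/5)) + 1*(exp(-4*I*pi/5))*conj(exp(4*I*pi/5)) + 1*(exp(4*I*pi/5))*conj(exp(-4*I*pi/5)) + 1*(exp(2*I*pi/5))*conj(exp(-2*I*pi/5))
  = (1) + (exp(-4*I*pi/5)) + (exp(2*I*pi/5)) + (exp(-2*I*pi/5)) + (exp(4*I*pi/5))
  = 0.
(Exp terms are combined using exp(i*s)*conj(exp(i*t)) = exp(i*(s-t)), and sums of them are collapsed using the identity that for every m > 1 the m distinct m-th roots of unity sum to 0, e.g. 1 + exp(2*I*pi/3) + exp(-2*I*pi/3) = 0.)
Dividing by |G| = 5 gives 0/5 = 0, matching the row-orthogonality relation <chi_4, chi_1> = [chi_4 = chi_1].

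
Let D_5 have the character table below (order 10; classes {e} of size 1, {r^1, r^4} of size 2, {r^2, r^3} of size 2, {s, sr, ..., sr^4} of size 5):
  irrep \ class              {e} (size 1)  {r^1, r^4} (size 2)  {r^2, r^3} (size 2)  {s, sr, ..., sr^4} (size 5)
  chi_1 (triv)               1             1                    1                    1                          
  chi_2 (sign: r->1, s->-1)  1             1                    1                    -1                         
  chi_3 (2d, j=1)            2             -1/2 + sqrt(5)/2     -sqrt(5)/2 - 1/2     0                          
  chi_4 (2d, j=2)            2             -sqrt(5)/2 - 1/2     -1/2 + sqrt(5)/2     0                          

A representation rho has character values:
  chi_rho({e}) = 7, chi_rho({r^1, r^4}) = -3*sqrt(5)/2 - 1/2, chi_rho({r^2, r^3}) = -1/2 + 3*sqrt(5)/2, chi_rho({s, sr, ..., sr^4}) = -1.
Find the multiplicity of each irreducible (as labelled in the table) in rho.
Multiplicities: chi_1: 0, chi_2: 1, chi_3: 0, chi_4: 3.

Proof sketch: Use <chi_rho, chi> = (1/|G|) sum_C |C| * chi_rho(C) * conj(chi(C)) with |G| = 10 for each irreducible chi in the table:
  <chi_rho, chi_1> = (1/10)[1*(7)*conj(1) + 2*(-3*sqrt(5)/2 - 1/2)*conj(1) + 2*(-1/2 + 3*sqrt(5)/2)*conj(1) + 5*(-1)*conj(1)]
      = (1/10)[(7) + (-3*sqrt(5) - 1) + (-1 + 3*sqrt(5)) + (-5)] = 0/10 = 0
  <chi_rho, chi_2> = (1/10)[1*(7)*conj(1) + 2*(-3*sqrt(5)/2 - 1/2)*conj(1) + 2*(-1/2 + 3*sqrt(5)/2)*conj(1) + 5*(-1)*conj(-1)]
      = (1/10)[(7) + (-3*sqrt(5) - 1) + (-1 + 3*sqrt(5)) + (5)] = 10/10 = 1
  <chi_rho, chi_3> = (1/10)[1*(7)*conj(2) + 2*(-3*sqrt(5)/2 - 1/2)*conj(-1/2 + sqrt(5)/2) + 2*(-1/2 + 3*sqrt(5)/2)*conj(-sqrt(5)/2 - 1/2) + 5*(-1)*conj(0)]
      = (1/10)[(14) + (-7 + sqrt(5)) + (-7 - sqrt(5)) + (0)] = 0/10 = 0
  <chi_rho, chi_4> = (1/10)[1*(7)*conj(2) + 2*(-3*sqrt(5)/2 - 1/2)*conj(-sqrt(5)/2 - 1/2) + 2*(-1/2 + 3*sqrt(5)/2)*conj(-1/2 + sqrt(5)/2) + 5*(-1)*conj(0)]
      = (1/10)[(14) + (2*sqrt(5) + 8) + (8 - 2*sqrt(5)) + (0)] = 30/10 = 3
Dimension check: dim(rho) = sum (mult * dim) = 0*1 + 1*1 + 0*2 + 3*2 = 7 = chi_rho(e) = 7.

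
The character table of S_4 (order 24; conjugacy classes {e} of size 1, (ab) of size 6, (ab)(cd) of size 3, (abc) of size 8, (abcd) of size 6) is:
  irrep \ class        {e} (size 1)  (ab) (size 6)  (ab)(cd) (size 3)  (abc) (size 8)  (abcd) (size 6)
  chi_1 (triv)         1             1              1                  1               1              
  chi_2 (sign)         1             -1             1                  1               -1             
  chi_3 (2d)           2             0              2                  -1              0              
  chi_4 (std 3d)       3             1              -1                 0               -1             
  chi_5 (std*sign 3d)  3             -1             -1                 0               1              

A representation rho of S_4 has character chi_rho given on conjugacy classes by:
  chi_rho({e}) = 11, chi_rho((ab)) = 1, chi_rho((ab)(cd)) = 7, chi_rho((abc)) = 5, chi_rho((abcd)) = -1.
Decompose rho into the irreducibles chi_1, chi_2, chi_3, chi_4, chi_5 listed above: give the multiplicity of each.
Multiplicities: chi_1: 3, chi_2: 3, chi_3: 1, chi_4: 1, chi_5: 0.

Justification: Use <chi_rho, chi> = (1/|G|) sum_C |C| * chi_rho(C) * conj(chi(C)) with |G| = 24 for each irreducible chi in the table:
  <chi_rho, chi_1> = (1/24)[1*(11)*conj(1) + 6*(1)*conj(1) + 3*(7)*conj(1) + 8*(5)*conj(1) + 6*(-1)*conj(1)]
      = (1/24)[(11) + (6) + (21) + (40) + (-6)] = 72/24 = 3
  <chi_rho, chi_2> = (1/24)[1*(11)*conj(1) + 6*(1)*conj(-1) + 3*(7)*conj(1) + 8*(5)*conj(1) + 6*(-1)*conj(-1)]
      = (1/24)[(11) + (-6) + (21) + (40) + (6)] = 72/24 = 3
  <chi_rho, chi_3> = (1/24)[1*(11)*conj(2) + 6*(1)*conj(0) + 3*(7)*conj(2) + 8*(5)*conj(-1) + 6*(-1)*conj(0)]
      = (1/24)[(22) + (0) + (42) + (-40) + (0)] = 24/24 = 1
  <chi_rho, chi_4> = (1/24)[1*(11)*conj(3) + 6*(1)*conj(1) + 3*(7)*conj(-1) + 8*(5)*conj(0) + 6*(-1)*conj(-1)]
      = (1/24)[(33) + (6) + (-21) + (0) + (6)] = 24/24 = 1
  <chi_rho, chi_5> = (1/24)[1*(11)*conj(3) + 6*(1)*conj(-1) + 3*(7)*conj(-1) + 8*(5)*conj(0) + 6*(-1)*conj(1)]
      = (1/24)[(33) + (-6) + (-21) + (0) + (-6)] = 0/24 = 0
Dimension check: dim(rho) = sum (mult * dim) = 3*1 + 3*1 + 1*2 + 1*3 + 0*3 = 11 = chi_rho(e) = 11.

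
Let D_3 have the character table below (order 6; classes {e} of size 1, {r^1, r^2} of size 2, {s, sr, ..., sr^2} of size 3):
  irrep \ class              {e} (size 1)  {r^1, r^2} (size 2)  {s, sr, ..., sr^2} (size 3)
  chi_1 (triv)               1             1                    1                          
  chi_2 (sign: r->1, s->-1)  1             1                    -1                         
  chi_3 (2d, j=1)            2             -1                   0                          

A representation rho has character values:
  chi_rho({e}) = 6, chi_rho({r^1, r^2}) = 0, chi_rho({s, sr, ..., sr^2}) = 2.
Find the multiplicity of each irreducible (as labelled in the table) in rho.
Multiplicities: chi_1: 2, chi_2: 0, chi_3: 2.

Why: Use <chi_rho, chi> = (1/|G|) sum_C |C| * chi_rho(C) * conj(chi(C)) with |G| = 6 for each irreducible chi in the table:
  <chi_rho, chi_1> = (1/6)[1*(6)*conj(1) + 2*(0)*conj(1) + 3*(2)*conj(1)]
      = (1/6)[(6) + (0) + (6)] = 12/6 = 2
  <chi_rho, chi_2> = (1/6)[1*(6)*conj(1) + 2*(0)*conj(1) + 3*(2)*conj(-1)]
      = (1/6)[(6) + (0) + (-6)] = 0/6 = 0
  <chi_rho, chi_3> = (1/6)[1*(6)*conj(2) + 2*(0)*conj(-1) + 3*(2)*conj(0)]
      = (1/6)[(12) + (0) + (0)] = 12/6 = 2
Dimension check: dim(rho) = sum (mult * dim) = 2*1 + 0*1 + 2*2 = 6 = chi_rho(e) = 6.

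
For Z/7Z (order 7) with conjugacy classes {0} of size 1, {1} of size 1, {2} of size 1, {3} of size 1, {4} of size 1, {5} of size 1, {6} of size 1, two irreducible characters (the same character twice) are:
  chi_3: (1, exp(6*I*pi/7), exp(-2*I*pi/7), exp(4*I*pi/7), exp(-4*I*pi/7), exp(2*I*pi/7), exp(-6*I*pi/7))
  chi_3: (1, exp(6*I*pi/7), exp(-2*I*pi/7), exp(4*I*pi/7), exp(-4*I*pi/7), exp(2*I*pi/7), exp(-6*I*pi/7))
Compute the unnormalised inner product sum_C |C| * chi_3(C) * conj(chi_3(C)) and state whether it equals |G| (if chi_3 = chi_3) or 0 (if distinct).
Sum = 7 = |G| = 7; so <chi_3, chi_3> = 1 (norm-1 confirms irreducibility).

Reasoning: Compute term by term over conjugacy classes (|C| * chi_3(C) * conj(chi_3(C))):
  1*(1)*conj(1) + 1*(exp(6*I*pi/7))*conj(exp(6*I*pi/7)) + 1*(exp(-2*I*pi/7))*conj(exp(-2*I*pi/7)) + 1*(exp(4*I*pi/7))*conj(exp(4*I*pi/7)) + 1*(exp(-4*I*pi/7))*conj(exp(-4*I*pi/7)) + 1*(exp(2*I*pi/7))*conj(exp(2*I*pi/7)) + 1*(exp(-6*I*pi/7))*conj(exp(-6*I*pi/7))
  = (1) + (1) + (1) + (1) + (1) + (1) + (1)
  = 7.
(Exp terms are combined using exp(i*s)*conj(exp(i*t)) = exp(i*(s-t)), and sums of them are collapsed using the identity that for every m > 1 the m distinct m-th roots of unity sum to 0, e.g. 1 + exp(2*I*pi/3) + exp(-2*I*pi/3) = 0.)
Dividing by |G| = 7 gives 7/7 = 1, matching the row-orthogonality relation <chi_3, chi_3> = [chi_3 = chi_3].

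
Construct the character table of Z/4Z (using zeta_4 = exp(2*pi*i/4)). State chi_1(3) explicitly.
Character table of Z/4Z (irreps indexed chi_0,...,chi_3 with chi_k(m) = zeta_4^(k*m), zeta_4 = exp(2*pi*i/4)):
  irrep \ class  {0} (size 1)  {1} (size 1)  {2} (size 1)  {3} (size 1)
  chi_0          1             1             1             1           
  chi_1          1             I             -1            -I          
  chi_2          1             -1            1             -1          
  chi_3          1             -I            -1            I           

Spot check: chi_1(3) = zeta_4^(1*3) = zeta_4^3 = -I.

Z/4Z is abelian, so all 4 irreducible complex representations are 1-dimensional. They are given by chi_k(m) = zeta_4^(k*m) for k = 0,...,3. Row orthogonality: sum_m chi_k(m) conj(chi_l(m)) = 4 * [k = l].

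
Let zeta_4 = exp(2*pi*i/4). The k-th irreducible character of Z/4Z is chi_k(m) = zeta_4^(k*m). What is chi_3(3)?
chi_3(3) = zeta_4^9 = I

Explanation: chi_3(3) = zeta_4^(3*3) = zeta_4^9. Since zeta_4^4 = 1, this equals zeta_4^1 = exp(2*pi*i*1/4) = I.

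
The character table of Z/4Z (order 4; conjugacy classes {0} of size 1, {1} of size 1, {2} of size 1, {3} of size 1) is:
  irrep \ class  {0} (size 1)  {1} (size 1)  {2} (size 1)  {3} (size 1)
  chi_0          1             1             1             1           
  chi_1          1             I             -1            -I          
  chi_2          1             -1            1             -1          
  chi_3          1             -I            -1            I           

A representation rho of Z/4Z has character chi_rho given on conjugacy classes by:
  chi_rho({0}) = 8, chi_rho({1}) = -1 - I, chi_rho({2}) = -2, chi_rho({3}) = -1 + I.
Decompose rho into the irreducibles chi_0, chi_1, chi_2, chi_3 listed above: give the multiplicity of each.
Multiplicities: chi_0: 1, chi_1: 2, chi_2: 2, chi_3: 3.

Why: Use <chi_rho, chi> = (1/|G|) sum_C |C| * chi_rho(C) * conj(chi(C)) with |G| = 4 for each irreducible chi in the table:
  <chi_rho, chi_0> = (1/4)[1*(8)*conj(1) + 1*(-1 - I)*conj(1) + 1*(-2)*conj(1) + 1*(-1 + I)*conj(1)]
      = (1/4)[(8) + (-1 - I) + (-2) + (-1 + I)] = 4/4 = 1
  <chi_rho, chi_1> = (1/4)[1*(8)*conj(1) + 1*(-1 - I)*conj(I) + 1*(-2)*conj(-1) + 1*(-1 + I)*conj(-I)]
      = (1/4)[(8) + (-1 + I) + (2) + (-1 - I)] = 8/4 = 2
  <chi_rho, chi_2> = (1/4)[1*(8)*conj(1) + 1*(-1 - I)*conj(-1) + 1*(-2)*conj(1) + 1*(-1 + I)*conj(-1)]
      = (1/4)[(8) + (1 + I) + (-2) + (1 - I)] = 8/4 = 2
  <chi_rho, chi_3> = (1/4)[1*(8)*conj(1) + 1*(-1 - I)*conj(-I) + 1*(-2)*conj(-1) + 1*(-1 + I)*conj(I)]
      = (1/4)[(8) + (1 - I) + (2) + (1 + I)] = 12/4 = 3
(Exp terms are combined using exp(i*s)*conj(exp(i*t)) = exp(i*(s-t)), and sums of them are collapsed using the identity that for every m > 1 the m distinct m-th roots of unity sum to 0, e.g. 1 + exp(2*I*pi/3) + exp(-2*I*pi/3) = 0.)
Dimension check: dim(rho) = sum (mult * dim) = 1*1 + 2*1 + 2*1 + 3*1 = 8 = chi_rho(e) = 8.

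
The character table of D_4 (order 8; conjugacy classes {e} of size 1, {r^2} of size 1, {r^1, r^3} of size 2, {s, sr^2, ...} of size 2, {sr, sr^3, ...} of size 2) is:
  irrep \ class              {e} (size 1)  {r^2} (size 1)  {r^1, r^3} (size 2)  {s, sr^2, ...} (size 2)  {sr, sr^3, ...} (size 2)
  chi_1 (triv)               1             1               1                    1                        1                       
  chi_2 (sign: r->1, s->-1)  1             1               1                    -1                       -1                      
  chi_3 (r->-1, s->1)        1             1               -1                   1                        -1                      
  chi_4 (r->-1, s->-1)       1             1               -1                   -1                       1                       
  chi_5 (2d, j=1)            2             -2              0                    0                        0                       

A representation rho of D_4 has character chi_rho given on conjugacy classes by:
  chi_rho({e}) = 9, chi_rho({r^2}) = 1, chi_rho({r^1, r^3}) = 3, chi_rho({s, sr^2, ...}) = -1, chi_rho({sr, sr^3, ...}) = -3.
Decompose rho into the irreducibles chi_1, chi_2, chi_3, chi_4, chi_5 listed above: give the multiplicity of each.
Multiplicities: chi_1: 1, chi_2: 3, chi_3: 1, chi_4: 0, chi_5: 2.

Details: Use <chi_rho, chi> = (1/|G|) sum_C |C| * chi_rho(C) * conj(chi(C)) with |G| = 8 for each irreducible chi in the table:
  <chi_rho, chi_1> = (1/8)[1*(9)*conj(1) + 1*(1)*conj(1) + 2*(3)*conj(1) + 2*(-1)*conj(1) + 2*(-3)*conj(1)]
      = (1/8)[(9) + (1) + (6) + (-2) + (-6)] = 8/8 = 1
  <chi_rho, chi_2> = (1/8)[1*(9)*conj(1) + 1*(1)*conj(1) + 2*(3)*conj(1) + 2*(-1)*conj(-1) + 2*(-3)*conj(-1)]
      = (1/8)[(9) + (1) + (6) + (2) + (6)] = 24/8 = 3
  <chi_rho, chi_3> = (1/8)[1*(9)*conj(1) + 1*(1)*conj(1) + 2*(3)*conj(-1) + 2*(-1)*conj(1) + 2*(-3)*conj(-1)]
      = (1/8)[(9) + (1) + (-6) + (-2) + (6)] = 8/8 = 1
  <chi_rho, chi_4> = (1/8)[1*(9)*conj(1) + 1*(1)*conj(1) + 2*(3)*conj(-1) + 2*(-1)*conj(-1) + 2*(-3)*conj(1)]
      = (1/8)[(9) + (1) + (-6) + (2) + (-6)] = 0/8 = 0
  <chi_rho, chi_5> = (1/8)[1*(9)*conj(2) + 1*(1)*conj(-2) + 2*(3)*conj(0) + 2*(-1)*conj(0) + 2*(-3)*conj(0)]
      = (1/8)[(18) + (-2) + (0) + (0) + (0)] = 16/8 = 2
Dimension check: dim(rho) = sum (mult * dim) = 1*1 + 3*1 + 1*1 + 0*1 + 2*2 = 9 = chi_rho(e) = 9.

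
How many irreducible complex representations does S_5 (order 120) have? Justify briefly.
7

Details: The number of irreducible complex representations of a finite group equals its number of conjugacy classes. Conjugacy classes in S_5 correspond to cycle types, i.e. partitions of 5; there are p(5) = 7 of them, so S_5 (order 120) has exactly 7 irreducible complex representations.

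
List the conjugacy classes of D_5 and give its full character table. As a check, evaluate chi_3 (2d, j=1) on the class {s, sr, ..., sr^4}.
Conjugacy classes: {e} of size 1, {r^1, r^4} of size 2, {r^2, r^3} of size 2, {s, sr, ..., sr^4} of size 5.
Character table:
  irrep \ class              {e} (size 1)  {r^1, r^4} (size 2)  {r^2, r^3} (size 2)  {s, sr, ..., sr^4} (size 5)
  chi_1 (triv)               1             1                    1                    1                          
  chi_2 (sign: r->1, s->-1)  1             1                    1                    -1                         
  chi_3 (2d, j=1)            2             -1/2 + sqrt(5)/2     -sqrt(5)/2 - 1/2     0                          
  chi_4 (2d, j=2)            2             -sqrt(5)/2 - 1/2     -1/2 + sqrt(5)/2     0                          

Spot check: chi_3 (2d, j=1) on {s, sr, ..., sr^4} = 0.

Solution. D_5 has order 2*5 = 10 with 4 conjugacy classes, hence 4 irreducibles. Sum of squared dims 1 + 1 + 4 + 4 = 10 = |G|. Linear characters come from the abelianisation; the 2-dimensional irreps have character r^k -> 2*cos(2*pi*j*k/5), reflections -> 0.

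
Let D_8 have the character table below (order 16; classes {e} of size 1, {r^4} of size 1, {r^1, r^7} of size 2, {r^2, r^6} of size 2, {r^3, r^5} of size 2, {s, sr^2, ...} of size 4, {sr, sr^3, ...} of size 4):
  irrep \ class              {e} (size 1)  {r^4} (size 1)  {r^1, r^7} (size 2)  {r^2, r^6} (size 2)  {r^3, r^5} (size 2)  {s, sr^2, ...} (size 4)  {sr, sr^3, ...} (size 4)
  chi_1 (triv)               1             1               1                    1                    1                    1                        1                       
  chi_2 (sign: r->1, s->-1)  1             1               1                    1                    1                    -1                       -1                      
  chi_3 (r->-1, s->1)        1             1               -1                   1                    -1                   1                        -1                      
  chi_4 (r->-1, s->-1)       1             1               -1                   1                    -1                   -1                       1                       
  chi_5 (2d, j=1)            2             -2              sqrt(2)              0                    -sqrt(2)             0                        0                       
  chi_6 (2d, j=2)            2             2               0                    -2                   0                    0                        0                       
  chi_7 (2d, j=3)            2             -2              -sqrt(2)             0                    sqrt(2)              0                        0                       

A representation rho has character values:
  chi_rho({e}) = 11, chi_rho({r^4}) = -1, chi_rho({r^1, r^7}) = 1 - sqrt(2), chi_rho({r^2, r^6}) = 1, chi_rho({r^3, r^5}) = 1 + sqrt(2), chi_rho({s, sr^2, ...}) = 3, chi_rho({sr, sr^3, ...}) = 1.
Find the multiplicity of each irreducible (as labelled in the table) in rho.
Multiplicities: chi_1: 2, chi_2: 0, chi_3: 1, chi_4: 0, chi_5: 1, chi_6: 1, chi_7: 2.

Justification: Use <chi_rho, chi> = (1/|G|) sum_C |C| * chi_rho(C) * conj(chi(C)) with |G| = 16 for each irreducible chi in the table:
  <chi_rho, chi_1> = (1/16)[1*(11)*conj(1) + 1*(-1)*conj(1) + 2*(1 - sqrt(2))*conj(1) + 2*(1)*conj(1) + 2*(1 + sqrt(2))*conj(1) + 4*(3)*conj(1) + 4*(1)*conj(1)]
      = (1/16)[(11) + (-1) + (2 - 2*sqrt(2)) + (2) + (2 + 2*sqrt(2)) + (12) + (4)] = 32/16 = 2
  <chi_rho, chi_2> = (1/16)[1*(11)*conj(1) + 1*(-1)*conj(1) + 2*(1 - sqrt(2))*conj(1) + 2*(1)*conj(1) + 2*(1 + sqrt(2))*conj(1) + 4*(3)*conj(-1) + 4*(1)*conj(-1)]
      = (1/16)[(11) + (-1) + (2 - 2*sqrt(2)) + (2) + (2 + 2*sqrt(2)) + (-12) + (-4)] = 0/16 = 0
  <chi_rho, chi_3> = (1/16)[1*(11)*conj(1) + 1*(-1)*conj(1) + 2*(1 - sqrt(2))*conj(-1) + 2*(1)*conj(1) + 2*(1 + sqrt(2))*conj(-1) + 4*(3)*conj(1) + 4*(1)*conj(-1)]
      = (1/16)[(11) + (-1) + (-2 + 2*sqrt(2)) + (2) + (-2*sqrt(2) - 2) + (12) + (-4)] = 16/16 = 1
  <chi_rho, chi_4> = (1/16)[1*(11)*conj(1) + 1*(-1)*conj(1) + 2*(1 - sqrt(2))*conj(-1) + 2*(1)*conj(1) + 2*(1 + sqrt(2))*conj(-1) + 4*(3)*conj(-1) + 4*(1)*conj(1)]
      = (1/16)[(11) + (-1) + (-2 + 2*sqrt(2)) + (2) + (-2*sqrt(2) - 2) + (-12) + (4)] = 0/16 = 0
  <chi_rho, chi_5> = (1/16)[1*(11)*conj(2) + 1*(-1)*conj(-2) + 2*(1 - sqrt(2))*conj(sqrt(2)) + 2*(1)*conj(0) + 2*(1 + sqrt(2))*conj(-sqrt(2)) + 4*(3)*conj(0) + 4*(1)*conj(0)]
      = (1/16)[(22) + (2) + (-4 + 2*sqrt(2)) + (0) + (-4 - 2*sqrt(2)) + (0) + (0)] = 16/16 = 1
  <chi_rho, chi_6> = (1/16)[1*(11)*conj(2) + 1*(-1)*conj(2) + 2*(1 - sqrt(2))*conj(0) + 2*(1)*conj(-2) + 2*(1 + sqrt(2))*conj(0) + 4*(3)*conj(0) + 4*(1)*conj(0)]
      = (1/16)[(22) + (-2) + (0) + (-4) + (0) + (0) + (0)] = 16/16 = 1
  <chi_rho, chi_7> = (1/16)[1*(11)*conj(2) + 1*(-1)*conj(-2) + 2*(1 - sqrt(2))*conj(-sqrt(2)) + 2*(1)*conj(0) + 2*(1 + sqrt(2))*conj(sqrt(2)) + 4*(3)*conj(0) + 4*(1)*conj(0)]
      = (1/16)[(22) + (2) + (4 - 2*sqrt(2)) + (0) + (2*sqrt(2) + 4) + (0) + (0)] = 32/16 = 2
Dimension check: dim(rho) = sum (mult * dim) = 2*1 + 0*1 + 1*1 + 0*1 + 1*2 + 1*2 + 2*2 = 11 = chi_rho(e) = 11.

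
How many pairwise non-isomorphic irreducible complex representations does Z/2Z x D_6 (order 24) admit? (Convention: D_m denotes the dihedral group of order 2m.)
12

The number of irreducible complex representations of a finite group equals its number of conjugacy classes. For a direct product, #classes(G x H) = #classes(G) * #classes(H). Z/2Z has 2 classes (abelian), D_6 has 6 classes, so 2 * 6 = 12, so Z/2Z x D_6 (order 24) has exactly 12 irreducible complex representations.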